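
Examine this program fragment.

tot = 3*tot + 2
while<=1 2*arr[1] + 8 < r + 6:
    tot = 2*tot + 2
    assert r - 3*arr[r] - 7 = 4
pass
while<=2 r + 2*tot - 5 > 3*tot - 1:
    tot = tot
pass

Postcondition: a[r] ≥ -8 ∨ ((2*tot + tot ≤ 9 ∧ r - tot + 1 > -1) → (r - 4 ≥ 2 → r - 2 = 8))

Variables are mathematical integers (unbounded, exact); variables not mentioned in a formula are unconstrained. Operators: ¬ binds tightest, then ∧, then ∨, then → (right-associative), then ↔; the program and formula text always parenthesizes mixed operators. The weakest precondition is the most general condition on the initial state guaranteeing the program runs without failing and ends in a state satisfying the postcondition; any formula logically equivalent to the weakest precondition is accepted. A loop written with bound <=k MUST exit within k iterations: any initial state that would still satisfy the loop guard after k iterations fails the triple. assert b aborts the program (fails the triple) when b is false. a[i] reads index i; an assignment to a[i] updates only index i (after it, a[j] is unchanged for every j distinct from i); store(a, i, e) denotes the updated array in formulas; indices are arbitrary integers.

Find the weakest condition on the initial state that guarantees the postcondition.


Working backward. After the program, the postcondition a[r] ≥ -8 ∨ ((2*tot + tot ≤ 9 ∧ r - tot + 1 > -1) → (r - 4 ≥ 2 → r - 2 = 8)) must hold; in canonical form it is a[r] ≥ -8 ∨ ((3*tot ≤ 9 ∧ r > tot - 2) → (r ≥ 6 → r = 10)).
Before skip: a[r] ≥ -8 ∨ ((3*tot ≤ 9 ∧ r > tot - 2) → (r ≥ 6 → r = 10))
Before the loop (bound <=2), unroll the exhaustion recursion (WP_0 = exit-now case; WP_j = one more guarded iteration, up to j = 2):
  WP_0: (¬(r > tot + 4)) ∧ (a[r] ≥ -8 ∨ ((3*tot ≤ 9 ∧ r > tot - 2) → (r ≥ 6 → r = 10)))
  WP_1: (r > tot + 4 → ((¬(r > tot + 4)) ∧ (a[r] ≥ -8 ∨ ((3*tot ≤ 9 ∧ r > tot - 2) → (r ≥ 6 → r = 10))))) ∧ ((¬(r > tot + 4)) → (a[r] ≥ -8 ∨ ((3*tot ≤ 9 ∧ r > tot - 2) → (r ≥ 6 → r = 10))))
  WP_2: (r > tot + 4 → ((r > tot + 4 → ((¬(r > tot + 4)) ∧ (a[r] ≥ -8 ∨ ((3*tot ≤ 9 ∧ r > tot - 2) → (r ≥ 6 → r = 10))))) ∧ ((¬(r > tot + 4)) → (a[r] ≥ -8 ∨ ((3*tot ≤ 9 ∧ r > tot - 2) → (r ≥ 6 → r = 10)))))) ∧ ((¬(r > tot + 4)) → (a[r] ≥ -8 ∨ ((3*tot ≤ 9 ∧ r > tot - 2) → (r ≥ 6 → r = 10))))
So before the loop: (r > tot + 4 → ((r > tot + 4 → ((¬(r > tot + 4)) ∧ (a[r] ≥ -8 ∨ ((3*tot ≤ 9 ∧ r > tot - 2) → (r ≥ 6 → r = 10))))) ∧ ((¬(r > tot + 4)) → (a[r] ≥ -8 ∨ ((3*tot ≤ 9 ∧ r > tot - 2) → (r ≥ 6 → r = 10)))))) ∧ ((¬(r > tot + 4)) → (a[r] ≥ -8 ∨ ((3*tot ≤ 9 ∧ r > tot - 2) → (r ≥ 6 → r = 10))))
Before skip: (r > tot + 4 → ((r > tot + 4 → ((¬(r > tot + 4)) ∧ (a[r] ≥ -8 ∨ ((3*tot ≤ 9 ∧ r > tot - 2) → (r ≥ 6 → r = 10))))) ∧ ((¬(r > tot + 4)) → (a[r] ≥ -8 ∨ ((3*tot ≤ 9 ∧ r > tot - 2) → (r ≥ 6 → r = 10)))))) ∧ ((¬(r > tot + 4)) → (a[r] ≥ -8 ∨ ((3*tot ≤ 9 ∧ r > tot - 2) → (r ≥ 6 → r = 10))))
Before the loop (bound <=1), unroll the exhaustion recursion (WP_0 = exit-now case; WP_j = one more guarded iteration, up to j = 1):
  WP_0: (¬(2*arr[1] < r - 2)) ∧ (r > tot + 4 → ((r > tot + 4 → ((¬(r > tot + 4)) ∧ (a[r] ≥ -8 ∨ ((3*tot ≤ 9 ∧ r > tot - 2) → (r ≥ 6 → r = 10))))) ∧ ((¬(r > tot + 4)) → (a[r] ≥ -8 ∨ ((3*tot ≤ 9 ∧ r > tot - 2) → (r ≥ 6 → r = 10)))))) ∧ ((¬(r > tot + 4)) → (a[r] ≥ -8 ∨ ((3*tot ≤ 9 ∧ r > tot - 2) → (r ≥ 6 → r = 10))))
  WP_1: (2*arr[1] < r - 2 → (r = 3*arr[r] + 11 ∧ (¬(2*arr[1] < r - 2)) ∧ (r > 2*tot + 6 → ((r > 2*tot + 6 → ((¬(r > 2*tot + 6)) ∧ (a[r] ≥ -8 ∨ ((6*tot ≤ 3 ∧ r > 2*tot) → (r ≥ 6 → r = 10))))) ∧ ((¬(r > 2*tot + 6)) → (a[r] ≥ -8 ∨ ((6*tot ≤ 3 ∧ r > 2*tot) → (r ≥ 6 → r = 10)))))) ∧ ((¬(r > 2*tot + 6)) → (a[r] ≥ -8 ∨ ((6*tot ≤ 3 ∧ r > 2*tot) → (r ≥ 6 → r = 10)))))) ∧ ((¬(2*arr[1] < r - 2)) → ((r > tot + 4 → ((r > tot + 4 → ((¬(r > tot + 4)) ∧ (a[r] ≥ -8 ∨ ((3*tot ≤ 9 ∧ r > tot - 2) → (r ≥ 6 → r = 10))))) ∧ ((¬(r > tot + 4)) → (a[r] ≥ -8 ∨ ((3*tot ≤ 9 ∧ r > tot - 2) → (r ≥ 6 → r = 10)))))) ∧ ((¬(r > tot + 4)) → (a[r] ≥ -8 ∨ ((3*tot ≤ 9 ∧ r > tot - 2) → (r ≥ 6 → r = 10))))))
So before the loop: (2*arr[1] < r - 2 → (r = 3*arr[r] + 11 ∧ (¬(2*arr[1] < r - 2)) ∧ (r > 2*tot + 6 → ((r > 2*tot + 6 → ((¬(r > 2*tot + 6)) ∧ (a[r] ≥ -8 ∨ ((6*tot ≤ 3 ∧ r > 2*tot) → (r ≥ 6 → r = 10))))) ∧ ((¬(r > 2*tot + 6)) → (a[r] ≥ -8 ∨ ((6*tot ≤ 3 ∧ r > 2*tot) → (r ≥ 6 → r = 10)))))) ∧ ((¬(r > 2*tot + 6)) → (a[r] ≥ -8 ∨ ((6*tot ≤ 3 ∧ r > 2*tot) → (r ≥ 6 → r = 10)))))) ∧ ((¬(2*arr[1] < r - 2)) → ((r > tot + 4 → ((r > tot + 4 → ((¬(r > tot + 4)) ∧ (a[r] ≥ -8 ∨ ((3*tot ≤ 9 ∧ r > tot - 2) → (r ≥ 6 → r = 10))))) ∧ ((¬(r > tot + 4)) → (a[r] ≥ -8 ∨ ((3*tot ≤ 9 ∧ r > tot - 2) → (r ≥ 6 → r = 10)))))) ∧ ((¬(r > tot + 4)) → (a[r] ≥ -8 ∨ ((3*tot ≤ 9 ∧ r > tot - 2) → (r ≥ 6 → r = 10))))))
Before tot := 3*tot + 2: (2*arr[1] < r - 2 → (r = 3*arr[r] + 11 ∧ (¬(2*arr[1] < r - 2)) ∧ (r > 6*tot + 10 → ((r > 6*tot + 10 → ((¬(r > 6*tot + 10)) ∧ (a[r] ≥ -8 ∨ ((18*tot ≤ -9 ∧ r > 6*tot + 4) → (r ≥ 6 → r = 10))))) ∧ ((¬(r > 6*tot + 10)) → (a[r] ≥ -8 ∨ ((18*tot ≤ -9 ∧ r > 6*tot + 4) → (r ≥ 6 → r = 10)))))) ∧ ((¬(r > 6*tot + 10)) → (a[r] ≥ -8 ∨ ((18*tot ≤ -9 ∧ r > 6*tot + 4) → (r ≥ 6 → r = 10)))))) ∧ ((¬(2*arr[1] < r - 2)) → ((r > 3*tot + 6 → ((r > 3*tot + 6 → ((¬(r > 3*tot + 6)) ∧ (a[r] ≥ -8 ∨ ((9*tot ≤ 3 ∧ r > 3*tot) → (r ≥ 6 → r = 10))))) ∧ ((¬(r > 3*tot + 6)) → (a[r] ≥ -8 ∨ ((9*tot ≤ 3 ∧ r > 3*tot) → (r ≥ 6 → r = 10)))))) ∧ ((¬(r > 3*tot + 6)) → (a[r] ≥ -8 ∨ ((9*tot ≤ 3 ∧ r > 3*tot) → (r ≥ 6 → r = 10))))))
Answer: WP = (2*arr[1] < r - 2 → (r = 3*arr[r] + 11 ∧ (¬(2*arr[1] < r - 2)) ∧ (r > 6*tot + 10 → ((r > 6*tot + 10 → ((¬(r > 6*tot + 10)) ∧ (a[r] ≥ -8 ∨ ((18*tot ≤ -9 ∧ r > 6*tot + 4) → (r ≥ 6 → r = 10))))) ∧ ((¬(r > 6*tot + 10)) → (a[r] ≥ -8 ∨ ((18*tot ≤ -9 ∧ r > 6*tot + 4) → (r ≥ 6 → r = 10)))))) ∧ ((¬(r > 6*tot + 10)) → (a[r] ≥ -8 ∨ ((18*tot ≤ -9 ∧ r > 6*tot + 4) → (r ≥ 6 → r = 10)))))) ∧ ((¬(2*arr[1] < r - 2)) → ((r > 3*tot + 6 → ((r > 3*tot + 6 → ((¬(r > 3*tot + 6)) ∧ (a[r] ≥ -8 ∨ ((9*tot ≤ 3 ∧ r > 3*tot) → (r ≥ 6 → r = 10))))) ∧ ((¬(r > 3*tot + 6)) → (a[r] ≥ -8 ∨ ((9*tot ≤ 3 ∧ r > 3*tot) → (r ≥ 6 → r = 10)))))) ∧ ((¬(r > 3*tot + 6)) → (a[r] ≥ -8 ∨ ((9*tot ≤ 3 ∧ r > 3*tot) → (r ≥ 6 → r = 10))))))


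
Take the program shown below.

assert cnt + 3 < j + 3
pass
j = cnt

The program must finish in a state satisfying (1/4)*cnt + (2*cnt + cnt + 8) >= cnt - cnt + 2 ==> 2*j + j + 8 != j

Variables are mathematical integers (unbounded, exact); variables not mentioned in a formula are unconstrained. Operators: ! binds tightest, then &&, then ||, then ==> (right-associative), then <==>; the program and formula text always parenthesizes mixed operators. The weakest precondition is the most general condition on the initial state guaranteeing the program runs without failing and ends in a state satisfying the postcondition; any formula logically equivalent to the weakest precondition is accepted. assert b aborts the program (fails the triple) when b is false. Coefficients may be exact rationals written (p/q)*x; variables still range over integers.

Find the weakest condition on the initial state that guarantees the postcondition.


Working backward. After the program, the postcondition (1/4)*cnt + (2*cnt + cnt + 8) >= cnt - cnt + 2 ==> 2*j + j + 8 != j must hold; in canonical form it is (13/4)*cnt >= -6 ==> 2*j != -8.
Before j := cnt: (13/4)*cnt >= -6 ==> 2*cnt != -8
Before skip: (13/4)*cnt >= -6 ==> 2*cnt != -8
Before assert cnt + 3 < j + 3: cnt < j && ((13/4)*cnt >= -6 ==> 2*cnt != -8)
Answer: WP = cnt < j && ((13/4)*cnt >= -6 ==> 2*cnt != -8)


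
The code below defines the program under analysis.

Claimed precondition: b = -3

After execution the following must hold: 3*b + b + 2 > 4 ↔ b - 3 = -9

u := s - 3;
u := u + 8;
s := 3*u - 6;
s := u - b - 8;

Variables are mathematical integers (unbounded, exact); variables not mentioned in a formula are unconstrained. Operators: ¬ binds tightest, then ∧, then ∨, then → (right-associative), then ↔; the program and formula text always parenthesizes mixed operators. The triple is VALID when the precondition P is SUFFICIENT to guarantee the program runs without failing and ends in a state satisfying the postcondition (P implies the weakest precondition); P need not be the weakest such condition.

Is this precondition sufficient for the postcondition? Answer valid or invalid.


Working backward. After the program, the postcondition 3*b + b + 2 > 4 ↔ b - 3 = -9 must hold; in canonical form it is 4*b > 2 ↔ b = -6.
Before s := u - b - 8: 4*b > 2 ↔ b = -6
Before s := 3*u - 6: 4*b > 2 ↔ b = -6
Before u := u + 8: 4*b > 2 ↔ b = -6
Before u := s - 3: 4*b > 2 ↔ b = -6
The weakest precondition is 4*b > 2 ↔ b = -6.
Check whether b = -3 implies it.
Every state satisfying the precondition satisfies the weakest precondition: the implication holds.
Answer: valid


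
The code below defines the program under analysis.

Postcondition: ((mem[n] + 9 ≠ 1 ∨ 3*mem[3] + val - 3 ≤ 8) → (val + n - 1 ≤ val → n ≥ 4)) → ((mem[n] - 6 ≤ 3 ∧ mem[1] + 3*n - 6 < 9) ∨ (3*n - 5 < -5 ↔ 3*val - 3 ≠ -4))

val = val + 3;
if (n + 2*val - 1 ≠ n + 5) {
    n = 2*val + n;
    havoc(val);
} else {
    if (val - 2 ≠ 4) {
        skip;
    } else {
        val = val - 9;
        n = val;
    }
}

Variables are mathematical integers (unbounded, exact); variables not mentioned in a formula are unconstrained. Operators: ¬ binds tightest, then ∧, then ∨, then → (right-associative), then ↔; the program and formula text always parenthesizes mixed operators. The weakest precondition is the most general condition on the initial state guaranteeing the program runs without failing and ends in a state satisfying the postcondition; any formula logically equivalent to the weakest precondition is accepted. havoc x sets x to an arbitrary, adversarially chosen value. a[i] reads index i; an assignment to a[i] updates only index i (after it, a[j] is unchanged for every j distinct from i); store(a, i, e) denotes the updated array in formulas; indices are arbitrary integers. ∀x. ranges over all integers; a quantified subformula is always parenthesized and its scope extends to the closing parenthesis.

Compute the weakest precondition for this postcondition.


Working backward. After the program, the postcondition ((mem[n] + 9 ≠ 1 ∨ 3*mem[3] + val - 3 ≤ 8) → (val + n - 1 ≤ val → n ≥ 4)) → ((mem[n] - 6 ≤ 3 ∧ mem[1] + 3*n - 6 < 9) ∨ (3*n - 5 < -5 ↔ 3*val - 3 ≠ -4)) must hold; in canonical form it is ((mem[n] ≠ -8 ∨ 3*mem[3] + val ≤ 11) → (n ≤ 1 → n ≥ 4)) → ((mem[n] ≤ 9 ∧ mem[1] + 3*n < 15) ∨ (3*n < 0 ↔ 3*val ≠ -1)).
Then branch requires ∀val_1. (((mem[n + 2*val] ≠ -8 ∨ 3*mem[3] + val_1 ≤ 11) → (n + 2*val ≤ 1 → n + 2*val ≥ 4)) → ((mem[n + 2*val] ≤ 9 ∧ mem[1] + 3*n + 6*val < 15) ∨ (3*n + 6*val < 0 ↔ 3*val_1 ≠ -1))); else branch requires (val ≠ 6 → (((mem[n] ≠ -8 ∨ 3*mem[3] + val ≤ 11) → (n ≤ 1 → n ≥ 4)) → ((mem[n] ≤ 9 ∧ mem[1] + 3*n < 15) ∨ (3*n < 0 ↔ 3*val ≠ -1)))) ∧ ((¬(val ≠ 6)) → (((mem[val - 9] ≠ -8 ∨ 3*mem[3] + val ≤ 20) → (val ≤ 10 → val ≥ 13)) → ((mem[val - 9] ≤ 9 ∧ mem[1] + 3*val < 42) ∨ (3*val < 27 ↔ 3*val ≠ 26)))).
Before the if: (2*val ≠ 6 → (∀val_1. (((mem[n + 2*val] ≠ -8 ∨ 3*mem[3] + val_1 ≤ 11) → (n + 2*val ≤ 1 → n + 2*val ≥ 4)) → ((mem[n + 2*val] ≤ 9 ∧ mem[1] + 3*n + 6*val < 15) ∨ (3*n + 6*val < 0 ↔ 3*val_1 ≠ -1))))) ∧ ((¬(2*val ≠ 6)) → ((val ≠ 6 → (((mem[n] ≠ -8 ∨ 3*mem[3] + val ≤ 11) → (n ≤ 1 → n ≥ 4)) → ((mem[n] ≤ 9 ∧ mem[1] + 3*n < 15) ∨ (3*n < 0 ↔ 3*val ≠ -1)))) ∧ ((¬(val ≠ 6)) → (((mem[val - 9] ≠ -8 ∨ 3*mem[3] + val ≤ 20) → (val ≤ 10 → val ≥ 13)) → ((mem[val - 9] ≤ 9 ∧ mem[1] + 3*val < 42) ∨ (3*val < 27 ↔ 3*val ≠ 26))))))
Before val := val + 3: (2*val ≠ 0 → (∀val_1. (((mem[n + 2*val + 6] ≠ -8 ∨ 3*mem[3] + val_1 ≤ 11) → (n + 2*val ≤ -5 → n + 2*val ≥ -2)) → ((mem[n + 2*val + 6] ≤ 9 ∧ mem[1] + 3*n + 6*val < -3) ∨ (3*n + 6*val < -18 ↔ 3*val_1 ≠ -1))))) ∧ ((¬(2*val ≠ 0)) → ((val ≠ 3 → (((mem[n] ≠ -8 ∨ 3*mem[3] + val ≤ 8) → (n ≤ 1 → n ≥ 4)) → ((mem[n] ≤ 9 ∧ mem[1] + 3*n < 15) ∨ (3*n < 0 ↔ 3*val ≠ -10)))) ∧ ((¬(val ≠ 3)) → (((mem[val - 6] ≠ -8 ∨ 3*mem[3] + val ≤ 17) → (val ≤ 7 → val ≥ 10)) → ((mem[val - 6] ≤ 9 ∧ mem[1] + 3*val < 33) ∨ (3*val < 18 ↔ 3*val ≠ 17))))))
Answer: WP = (2*val ≠ 0 → (∀val_1. (((mem[n + 2*val + 6] ≠ -8 ∨ 3*mem[3] + val_1 ≤ 11) → (n + 2*val ≤ -5 → n + 2*val ≥ -2)) → ((mem[n + 2*val + 6] ≤ 9 ∧ mem[1] + 3*n + 6*val < -3) ∨ (3*n + 6*val < -18 ↔ 3*val_1 ≠ -1))))) ∧ ((¬(2*val ≠ 0)) → ((val ≠ 3 → (((mem[n] ≠ -8 ∨ 3*mem[3] + val ≤ 8) → (n ≤ 1 → n ≥ 4)) → ((mem[n] ≤ 9 ∧ mem[1] + 3*n < 15) ∨ (3*n < 0 ↔ 3*val ≠ -10)))) ∧ ((¬(val ≠ 3)) → (((mem[val - 6] ≠ -8 ∨ 3*mem[3] + val ≤ 17) → (val ≤ 7 → val ≥ 10)) → ((mem[val - 6] ≤ 9 ∧ mem[1] + 3*val < 33) ∨ (3*val < 18 ↔ 3*val ≠ 17))))))


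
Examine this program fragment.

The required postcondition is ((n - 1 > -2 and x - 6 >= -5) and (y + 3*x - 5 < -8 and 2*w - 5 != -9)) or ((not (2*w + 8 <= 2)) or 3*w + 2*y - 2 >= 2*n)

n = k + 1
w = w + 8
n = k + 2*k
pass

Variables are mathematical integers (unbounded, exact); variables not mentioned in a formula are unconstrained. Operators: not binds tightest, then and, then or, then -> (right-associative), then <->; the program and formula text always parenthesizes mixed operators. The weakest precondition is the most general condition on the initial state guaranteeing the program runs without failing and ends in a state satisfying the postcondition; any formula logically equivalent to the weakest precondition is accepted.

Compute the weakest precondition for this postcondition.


Working backward. After the program, the postcondition ((n - 1 > -2 and x - 6 >= -5) and (y + 3*x - 5 < -8 and 2*w - 5 != -9)) or ((not (2*w + 8 <= 2)) or 3*w + 2*y - 2 >= 2*n) must hold; in canonical form it is (n > -1 and x >= 1 and 3*x + y < -3 and 2*w != -4) or (not (2*w <= -6)) or 3*w + 2*y >= 2*n + 2.
Before skip: (n > -1 and x >= 1 and 3*x + y < -3 and 2*w != -4) or (not (2*w <= -6)) or 3*w + 2*y >= 2*n + 2
Before n := k + 2*k: (3*k > -1 and x >= 1 and 3*x + y < -3 and 2*w != -4) or (not (2*w <= -6)) or 3*w + 2*y >= 6*k + 2
Before w := w + 8: (3*k > -1 and x >= 1 and 3*x + y < -3 and 2*w != -20) or (not (2*w <= -22)) or 3*w + 2*y >= 6*k - 22
Before n := k + 1: (3*k > -1 and x >= 1 and 3*x + y < -3 and 2*w != -20) or (not (2*w <= -22)) or 3*w + 2*y >= 6*k - 22
Answer: WP = (3*k > -1 and x >= 1 and 3*x + y < -3 and 2*w != -20) or (not (2*w <= -22)) or 3*w + 2*y >= 6*k - 22


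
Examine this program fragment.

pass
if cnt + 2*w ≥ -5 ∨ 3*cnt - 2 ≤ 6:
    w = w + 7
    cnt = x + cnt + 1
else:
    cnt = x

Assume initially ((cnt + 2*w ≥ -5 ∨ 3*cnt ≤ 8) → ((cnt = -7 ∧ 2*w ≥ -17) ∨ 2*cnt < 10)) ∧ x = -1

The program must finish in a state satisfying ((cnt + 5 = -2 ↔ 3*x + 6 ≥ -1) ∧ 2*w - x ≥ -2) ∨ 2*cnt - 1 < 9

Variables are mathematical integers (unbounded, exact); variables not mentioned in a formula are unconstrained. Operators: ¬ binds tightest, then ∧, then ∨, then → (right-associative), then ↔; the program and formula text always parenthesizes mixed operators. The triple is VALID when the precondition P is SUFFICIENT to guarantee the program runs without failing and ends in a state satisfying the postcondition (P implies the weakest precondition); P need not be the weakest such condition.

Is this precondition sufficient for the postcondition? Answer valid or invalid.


Working backward. After the program, the postcondition ((cnt + 5 = -2 ↔ 3*x + 6 ≥ -1) ∧ 2*w - x ≥ -2) ∨ 2*cnt - 1 < 9 must hold; in canonical form it is ((cnt = -7 ↔ 3*x ≥ -7) ∧ 2*w ≥ x - 2) ∨ 2*cnt < 10.
Then branch requires ((cnt + x = -8 ↔ 3*x ≥ -7) ∧ 2*w ≥ x - 16) ∨ 2*cnt + 2*x < 8; else branch requires ((x = -7 ↔ 3*x ≥ -7) ∧ 2*w ≥ x - 2) ∨ 2*x < 10.
Before the if: ((cnt + 2*w ≥ -5 ∨ 3*cnt ≤ 8) → (((cnt + x = -8 ↔ 3*x ≥ -7) ∧ 2*w ≥ x - 16) ∨ 2*cnt + 2*x < 8)) ∧ ((¬(cnt + 2*w ≥ -5 ∨ 3*cnt ≤ 8)) → (((x = -7 ↔ 3*x ≥ -7) ∧ 2*w ≥ x - 2) ∨ 2*x < 10))
Before skip: ((cnt + 2*w ≥ -5 ∨ 3*cnt ≤ 8) → (((cnt + x = -8 ↔ 3*x ≥ -7) ∧ 2*w ≥ x - 16) ∨ 2*cnt + 2*x < 8)) ∧ ((¬(cnt + 2*w ≥ -5 ∨ 3*cnt ≤ 8)) → (((x = -7 ↔ 3*x ≥ -7) ∧ 2*w ≥ x - 2) ∨ 2*x < 10))
The weakest precondition is ((cnt + 2*w ≥ -5 ∨ 3*cnt ≤ 8) → (((cnt + x = -8 ↔ 3*x ≥ -7) ∧ 2*w ≥ x - 16) ∨ 2*cnt + 2*x < 8)) ∧ ((¬(cnt + 2*w ≥ -5 ∨ 3*cnt ≤ 8)) → (((x = -7 ↔ 3*x ≥ -7) ∧ 2*w ≥ x - 2) ∨ 2*x < 10)).
Check whether ((cnt + 2*w ≥ -5 ∨ 3*cnt ≤ 8) → ((cnt = -7 ∧ 2*w ≥ -17) ∨ 2*cnt < 10)) ∧ x = -1 implies it.
Every state satisfying the precondition satisfies the weakest precondition: the implication holds.
Answer: valid


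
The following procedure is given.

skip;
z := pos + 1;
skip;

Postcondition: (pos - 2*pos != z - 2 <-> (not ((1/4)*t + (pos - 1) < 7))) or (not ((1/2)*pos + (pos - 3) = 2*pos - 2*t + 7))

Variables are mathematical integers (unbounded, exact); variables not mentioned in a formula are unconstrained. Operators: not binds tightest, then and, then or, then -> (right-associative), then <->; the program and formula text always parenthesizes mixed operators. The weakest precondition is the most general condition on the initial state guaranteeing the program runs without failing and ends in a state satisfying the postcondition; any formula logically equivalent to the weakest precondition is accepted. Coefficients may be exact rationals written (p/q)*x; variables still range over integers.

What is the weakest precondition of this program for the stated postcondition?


Working backward. After the program, the postcondition (pos - 2*pos != z - 2 <-> (not ((1/4)*t + (pos - 1) < 7))) or (not ((1/2)*pos + (pos - 3) = 2*pos - 2*t + 7)) must hold; in canonical form it is (pos + z != 2 <-> (not (pos + (1/4)*t < 8))) or (not (2*t = (1/2)*pos + 10)).
Before skip: (pos + z != 2 <-> (not (pos + (1/4)*t < 8))) or (not (2*t = (1/2)*pos + 10))
Before z := pos + 1: (2*pos != 1 <-> (not (pos + (1/4)*t < 8))) or (not (2*t = (1/2)*pos + 10))
Before skip: (2*pos != 1 <-> (not (pos + (1/4)*t < 8))) or (not (2*t = (1/2)*pos + 10))
Answer: WP = (2*pos != 1 <-> (not (pos + (1/4)*t < 8))) or (not (2*t = (1/2)*pos + 10))


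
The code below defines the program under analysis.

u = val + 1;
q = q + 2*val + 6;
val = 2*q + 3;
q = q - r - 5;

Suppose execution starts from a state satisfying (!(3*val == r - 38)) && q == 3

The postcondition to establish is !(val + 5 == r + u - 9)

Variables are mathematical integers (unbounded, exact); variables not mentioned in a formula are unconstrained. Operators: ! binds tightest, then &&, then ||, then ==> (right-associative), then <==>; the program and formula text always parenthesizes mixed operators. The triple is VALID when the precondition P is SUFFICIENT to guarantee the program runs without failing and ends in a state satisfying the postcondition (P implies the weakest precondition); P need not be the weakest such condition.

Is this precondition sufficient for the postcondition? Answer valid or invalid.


Working backward. After the program, the postcondition !(val + 5 == r + u - 9) must hold; in canonical form it is !(val == r + u - 14).
Before q := q - r - 5: !(val == r + u - 14)
Before val := 2*q + 3: !(2*q == r + u - 17)
Before q := q + 2*val + 6: !(2*q + 4*val == r + u - 29)
Before u := val + 1: !(2*q + 3*val == r - 28)
The weakest precondition is !(2*q + 3*val == r - 28).
Check whether (!(3*val == r - 38)) && q == 3 implies it.
Countermodel: at the initial state q = 3, r = 34, val = 0, the precondition holds but the weakest precondition fails.
Answer: invalid


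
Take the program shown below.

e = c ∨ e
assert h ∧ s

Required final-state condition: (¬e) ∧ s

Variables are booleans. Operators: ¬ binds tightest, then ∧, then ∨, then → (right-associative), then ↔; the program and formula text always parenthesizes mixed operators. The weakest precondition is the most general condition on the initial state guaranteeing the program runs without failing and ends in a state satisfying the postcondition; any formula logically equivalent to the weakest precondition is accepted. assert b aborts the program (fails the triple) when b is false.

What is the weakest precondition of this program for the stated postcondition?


Working backward. After the program, (¬e) ∧ s must hold.
Before assert h ∧ s: h ∧ s ∧ (¬e)
Before e := c ∨ e: h ∧ s ∧ (¬(c ∨ e))
Answer: WP = h ∧ s ∧ (¬(c ∨ e))


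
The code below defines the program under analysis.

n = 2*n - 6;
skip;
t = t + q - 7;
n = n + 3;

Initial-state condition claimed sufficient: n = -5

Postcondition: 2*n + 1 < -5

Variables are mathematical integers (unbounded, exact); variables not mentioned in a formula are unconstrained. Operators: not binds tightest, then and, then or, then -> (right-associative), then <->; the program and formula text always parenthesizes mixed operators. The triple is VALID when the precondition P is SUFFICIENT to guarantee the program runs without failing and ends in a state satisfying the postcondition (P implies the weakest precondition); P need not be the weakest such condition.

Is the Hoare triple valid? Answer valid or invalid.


Working backward. After the program, the postcondition 2*n + 1 < -5 must hold; in canonical form it is 2*n < -6.
Before n := n + 3: 2*n < -12
Before t := t + q - 7: 2*n < -12
Before skip: 2*n < -12
Before n := 2*n - 6: 4*n < 0
The weakest precondition is 4*n < 0.
Check whether n = -5 implies it.
Every state satisfying the precondition satisfies the weakest precondition: the implication holds.
Answer: valid


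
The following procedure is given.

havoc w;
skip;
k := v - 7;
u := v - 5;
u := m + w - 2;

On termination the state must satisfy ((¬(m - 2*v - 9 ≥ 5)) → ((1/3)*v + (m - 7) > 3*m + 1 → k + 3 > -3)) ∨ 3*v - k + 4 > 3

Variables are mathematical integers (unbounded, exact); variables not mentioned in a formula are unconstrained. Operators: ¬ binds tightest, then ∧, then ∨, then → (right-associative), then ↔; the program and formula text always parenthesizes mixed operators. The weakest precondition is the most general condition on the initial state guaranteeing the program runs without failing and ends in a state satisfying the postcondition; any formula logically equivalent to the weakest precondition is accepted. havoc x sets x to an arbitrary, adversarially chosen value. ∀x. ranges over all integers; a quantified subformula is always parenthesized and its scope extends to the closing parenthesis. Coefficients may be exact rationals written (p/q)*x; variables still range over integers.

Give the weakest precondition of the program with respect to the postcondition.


Working backward. After the program, the postcondition ((¬(m - 2*v - 9 ≥ 5)) → ((1/3)*v + (m - 7) > 3*m + 1 → k + 3 > -3)) ∨ 3*v - k + 4 > 3 must hold; in canonical form it is ((¬(m ≥ 2*v + 14)) → ((1/3)*v > 2*m + 8 → k > -6)) ∨ 3*v > k - 1.
Before u := m + w - 2: ((¬(m ≥ 2*v + 14)) → ((1/3)*v > 2*m + 8 → k > -6)) ∨ 3*v > k - 1
Before u := v - 5: ((¬(m ≥ 2*v + 14)) → ((1/3)*v > 2*m + 8 → k > -6)) ∨ 3*v > k - 1
Before k := v - 7: ((¬(m ≥ 2*v + 14)) → ((1/3)*v > 2*m + 8 → v > 1)) ∨ 2*v > -8
Before skip: ((¬(m ≥ 2*v + 14)) → ((1/3)*v > 2*m + 8 → v > 1)) ∨ 2*v > -8
Before havoc w: ((¬(m ≥ 2*v + 14)) → ((1/3)*v > 2*m + 8 → v > 1)) ∨ 2*v > -8
Answer: WP = ((¬(m ≥ 2*v + 14)) → ((1/3)*v > 2*m + 8 → v > 1)) ∨ 2*v > -8


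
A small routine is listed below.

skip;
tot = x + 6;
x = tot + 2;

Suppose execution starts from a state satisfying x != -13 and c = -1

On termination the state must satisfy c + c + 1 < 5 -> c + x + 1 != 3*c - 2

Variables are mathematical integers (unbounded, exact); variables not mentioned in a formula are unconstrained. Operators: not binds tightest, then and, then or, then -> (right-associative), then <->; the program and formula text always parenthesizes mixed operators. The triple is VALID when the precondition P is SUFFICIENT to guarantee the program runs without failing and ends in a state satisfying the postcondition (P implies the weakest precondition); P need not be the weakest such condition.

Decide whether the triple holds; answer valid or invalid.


Working backward. After the program, the postcondition c + c + 1 < 5 -> c + x + 1 != 3*c - 2 must hold; in canonical form it is 2*c < 4 -> x != 2*c - 3.
Before x := tot + 2: 2*c < 4 -> tot != 2*c - 5
Before tot := x + 6: 2*c < 4 -> x != 2*c - 11
Before skip: 2*c < 4 -> x != 2*c - 11
The weakest precondition is 2*c < 4 -> x != 2*c - 11.
Check whether x != -13 and c = -1 implies it.
Every state satisfying the precondition satisfies the weakest precondition: the implication holds.
Answer: valid


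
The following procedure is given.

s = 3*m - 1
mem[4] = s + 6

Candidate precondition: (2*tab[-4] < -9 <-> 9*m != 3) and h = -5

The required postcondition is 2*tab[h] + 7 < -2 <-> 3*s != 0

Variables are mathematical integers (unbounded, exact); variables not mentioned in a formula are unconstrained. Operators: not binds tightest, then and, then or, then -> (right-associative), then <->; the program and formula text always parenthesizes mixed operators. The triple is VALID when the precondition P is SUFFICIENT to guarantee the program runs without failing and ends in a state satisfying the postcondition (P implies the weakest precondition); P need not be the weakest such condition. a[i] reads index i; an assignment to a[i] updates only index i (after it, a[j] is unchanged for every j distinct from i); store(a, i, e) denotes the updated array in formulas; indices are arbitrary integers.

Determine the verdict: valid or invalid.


Working backward. After the program, the postcondition 2*tab[h] + 7 < -2 <-> 3*s != 0 must hold; in canonical form it is 2*tab[h] < -9 <-> 3*s != 0.
Before mem[4] := s + 6: 2*tab[h] < -9 <-> 3*s != 0
Before s := 3*m - 1: 2*tab[h] < -9 <-> 9*m != 3
The weakest precondition is 2*tab[h] < -9 <-> 9*m != 3.
Check whether (2*tab[-4] < -9 <-> 9*m != 3) and h = -5 implies it.
Countermodel: at the initial state h = -5, m = 0, tab = {[-5] = 0, [-4] = -17427, elsewhere -17427}, the precondition holds but the weakest precondition fails.
Answer: invalid


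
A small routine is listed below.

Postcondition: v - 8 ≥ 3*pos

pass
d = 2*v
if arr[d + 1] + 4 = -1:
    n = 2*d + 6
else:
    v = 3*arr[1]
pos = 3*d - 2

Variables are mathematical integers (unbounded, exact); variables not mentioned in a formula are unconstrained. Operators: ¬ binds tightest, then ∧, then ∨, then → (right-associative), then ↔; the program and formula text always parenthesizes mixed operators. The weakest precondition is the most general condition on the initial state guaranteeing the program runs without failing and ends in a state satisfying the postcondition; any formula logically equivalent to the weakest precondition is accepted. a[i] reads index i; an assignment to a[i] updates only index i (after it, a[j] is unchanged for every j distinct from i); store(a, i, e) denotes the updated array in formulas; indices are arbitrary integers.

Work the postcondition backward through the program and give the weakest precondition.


Working backward. After the program, the postcondition v - 8 ≥ 3*pos must hold; in canonical form it is v ≥ 3*pos + 8.
Before pos := 3*d - 2: v ≥ 9*d + 2
Then branch requires v ≥ 9*d + 2; else branch requires 3*arr[1] ≥ 9*d + 2.
Before the if: (arr[d + 1] = -5 → v ≥ 9*d + 2) ∧ ((¬(arr[d + 1] = -5)) → 3*arr[1] ≥ 9*d + 2)
Before d := 2*v: (arr[2*v + 1] = -5 → 17*v ≤ -2) ∧ ((¬(arr[2*v + 1] = -5)) → 3*arr[1] ≥ 18*v + 2)
Before skip: (arr[2*v + 1] = -5 → 17*v ≤ -2) ∧ ((¬(arr[2*v + 1] = -5)) → 3*arr[1] ≥ 18*v + 2)
Answer: WP = (arr[2*v + 1] = -5 → 17*v ≤ -2) ∧ ((¬(arr[2*v + 1] = -5)) → 3*arr[1] ≥ 18*v + 2)


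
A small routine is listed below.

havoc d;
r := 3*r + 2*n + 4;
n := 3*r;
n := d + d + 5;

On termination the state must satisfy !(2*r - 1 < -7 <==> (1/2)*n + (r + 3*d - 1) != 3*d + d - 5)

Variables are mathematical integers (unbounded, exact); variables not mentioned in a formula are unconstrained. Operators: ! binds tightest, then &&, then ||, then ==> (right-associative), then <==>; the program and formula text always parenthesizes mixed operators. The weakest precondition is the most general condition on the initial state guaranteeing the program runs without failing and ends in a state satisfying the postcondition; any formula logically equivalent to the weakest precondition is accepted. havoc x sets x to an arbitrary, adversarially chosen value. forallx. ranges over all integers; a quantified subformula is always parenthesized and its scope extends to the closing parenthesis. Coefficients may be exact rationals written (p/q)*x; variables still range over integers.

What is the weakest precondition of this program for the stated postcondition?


Working backward. After the program, the postcondition !(2*r - 1 < -7 <==> (1/2)*n + (r + 3*d - 1) != 3*d + d - 5) must hold; in canonical form it is !(2*r < -6 <==> (1/2)*n + r != d - 4).
Before n := d + d + 5: !(2*r < -6 <==> r != -13/2)
Before n := 3*r: !(2*r < -6 <==> r != -13/2)
Before r := 3*r + 2*n + 4: !(4*n + 6*r < -14 <==> 2*n + 3*r != -21/2)
Before havoc d: !(4*n + 6*r < -14 <==> 2*n + 3*r != -21/2)
Answer: WP = !(4*n + 6*r < -14 <==> 2*n + 3*r != -21/2)


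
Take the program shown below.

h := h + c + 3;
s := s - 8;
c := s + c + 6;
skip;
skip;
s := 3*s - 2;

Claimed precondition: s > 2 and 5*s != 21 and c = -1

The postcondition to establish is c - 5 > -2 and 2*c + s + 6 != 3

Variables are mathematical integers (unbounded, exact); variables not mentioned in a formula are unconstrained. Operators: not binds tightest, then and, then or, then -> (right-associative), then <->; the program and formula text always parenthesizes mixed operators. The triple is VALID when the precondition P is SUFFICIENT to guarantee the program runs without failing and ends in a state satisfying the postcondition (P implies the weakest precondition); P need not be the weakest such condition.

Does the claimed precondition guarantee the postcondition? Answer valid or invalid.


Working backward. After the program, the postcondition c - 5 > -2 and 2*c + s + 6 != 3 must hold; in canonical form it is c > 3 and 2*c + s != -3.
Before s := 3*s - 2: c > 3 and 2*c + 3*s != -1
Before skip: c > 3 and 2*c + 3*s != -1
Before skip: c > 3 and 2*c + 3*s != -1
Before c := s + c + 6: c + s > -3 and 2*c + 5*s != -13
Before s := s - 8: c + s > 5 and 2*c + 5*s != 27
Before h := h + c + 3: c + s > 5 and 2*c + 5*s != 27
The weakest precondition is c + s > 5 and 2*c + 5*s != 27.
Check whether s > 2 and 5*s != 21 and c = -1 implies it.
Countermodel: at the initial state c = -1, s = 3, the precondition holds but the weakest precondition fails.
Answer: invalid


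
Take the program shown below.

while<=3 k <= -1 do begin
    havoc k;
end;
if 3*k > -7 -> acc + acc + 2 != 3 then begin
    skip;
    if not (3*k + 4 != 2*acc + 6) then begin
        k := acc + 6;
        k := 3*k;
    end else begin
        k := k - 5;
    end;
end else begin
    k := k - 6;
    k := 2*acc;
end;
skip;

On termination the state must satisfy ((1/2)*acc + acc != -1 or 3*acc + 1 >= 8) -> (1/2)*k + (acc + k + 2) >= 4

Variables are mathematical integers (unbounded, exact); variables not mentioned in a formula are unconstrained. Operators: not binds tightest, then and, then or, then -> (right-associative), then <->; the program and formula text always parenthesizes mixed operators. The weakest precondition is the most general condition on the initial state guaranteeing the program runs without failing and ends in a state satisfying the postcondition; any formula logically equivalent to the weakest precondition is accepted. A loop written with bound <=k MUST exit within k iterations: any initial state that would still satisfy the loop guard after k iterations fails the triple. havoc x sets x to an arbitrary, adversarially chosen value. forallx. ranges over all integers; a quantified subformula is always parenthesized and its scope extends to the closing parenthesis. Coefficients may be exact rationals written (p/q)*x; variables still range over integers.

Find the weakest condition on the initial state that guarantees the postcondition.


Working backward. After the program, the postcondition ((1/2)*acc + acc != -1 or 3*acc + 1 >= 8) -> (1/2)*k + (acc + k + 2) >= 4 must hold; in canonical form it is ((3/2)*acc != -1 or 3*acc >= 7) -> acc + (3/2)*k >= 2.
Before skip: ((3/2)*acc != -1 or 3*acc >= 7) -> acc + (3/2)*k >= 2
Then branch requires ((not (3*k != 2*acc + 2)) -> (((3/2)*acc != -1 or 3*acc >= 7) -> (11/2)*acc >= -25)) and (3*k != 2*acc + 2 -> (((3/2)*acc != -1 or 3*acc >= 7) -> acc + (3/2)*k >= 19/2)); else branch requires ((3/2)*acc != -1 or 3*acc >= 7) -> 4*acc >= 2.
Before the if: ((3*k > -7 -> 2*acc != 1) -> (((not (3*k != 2*acc + 2)) -> (((3/2)*acc != -1 or 3*acc >= 7) -> (11/2)*acc >= -25)) and (3*k != 2*acc + 2 -> (((3/2)*acc != -1 or 3*acc >= 7) -> acc + (3/2)*k >= 19/2)))) and ((not (3*k > -7 -> 2*acc != 1)) -> (((3/2)*acc != -1 or 3*acc >= 7) -> 4*acc >= 2))
Before the loop (bound <=3), unroll the exhaustion recursion (WP_0 = exit-now case; WP_j = one more guarded iteration, up to j = 3):
  WP_0: (not (k <= -1)) and ((3*k > -7 -> 2*acc != 1) -> (((not (3*k != 2*acc + 2)) -> (((3/2)*acc != -1 or 3*acc >= 7) -> (11/2)*acc >= -25)) and (3*k != 2*acc + 2 -> (((3/2)*acc != -1 or 3*acc >= 7) -> acc + (3/2)*k >= 19/2)))) and ((not (3*k > -7 -> 2*acc != 1)) -> (((3/2)*acc != -1 or 3*acc >= 7) -> 4*acc >= 2))
  WP_1: (k <= -1 -> (forall k_1. ((not (k_1 <= -1)) and ((3*k_1 > -7 -> 2*acc != 1) -> (((not (3*k_1 != 2*acc + 2)) -> (((3/2)*acc != -1 or 3*acc >= 7) -> (11/2)*acc >= -25)) and (3*k_1 != 2*acc + 2 -> (((3/2)*acc != -1 or 3*acc >= 7) -> acc + (3/2)*k_1 >= 19/2)))) and ((not (3*k_1 > -7 -> 2*acc != 1)) -> (((3/2)*acc != -1 or 3*acc >= 7) -> 4*acc >= 2))))) and ((not (k <= -1)) -> (((3*k > -7 -> 2*acc != 1) -> (((not (3*k != 2*acc + 2)) -> (((3/2)*acc != -1 or 3*acc >= 7) -> (11/2)*acc >= -25)) and (3*k != 2*acc + 2 -> (((3/2)*acc != -1 or 3*acc >= 7) -> acc + (3/2)*k >= 19/2)))) and ((not (3*k > -7 -> 2*acc != 1)) -> (((3/2)*acc != -1 or 3*acc >= 7) -> 4*acc >= 2))))
  WP_2: (k <= -1 -> (forall k_2. ((k_2 <= -1 -> (forall k_1. ((not (k_1 <= -1)) and ((3*k_1 > -7 -> 2*acc != 1) -> (((not (3*k_1 != 2*acc + 2)) -> (((3/2)*acc != -1 or 3*acc >= 7) -> (11/2)*acc >= -25)) and (3*k_1 != 2*acc + 2 -> (((3/2)*acc != -1 or 3*acc >= 7) -> acc + (3/2)*k_1 >= 19/2)))) and ((not (3*k_1 > -7 -> 2*acc != 1)) -> (((3/2)*acc != -1 or 3*acc >= 7) -> 4*acc >= 2))))) and ((not (k_2 <= -1)) -> (((3*k_2 > -7 -> 2*acc != 1) -> (((not (3*k_2 != 2*acc + 2)) -> (((3/2)*acc != -1 or 3*acc >= 7) -> (11/2)*acc >= -25)) and (3*k_2 != 2*acc + 2 -> (((3/2)*acc != -1 or 3*acc >= 7) -> acc + (3/2)*k_2 >= 19/2)))) and ((not (3*k_2 > -7 -> 2*acc != 1)) -> (((3/2)*acc != -1 or 3*acc >= 7) -> 4*acc >= 2))))))) and ((not (k <= -1)) -> (((3*k > -7 -> 2*acc != 1) -> (((not (3*k != 2*acc + 2)) -> (((3/2)*acc != -1 or 3*acc >= 7) -> (11/2)*acc >= -25)) and (3*k != 2*acc + 2 -> (((3/2)*acc != -1 or 3*acc >= 7) -> acc + (3/2)*k >= 19/2)))) and ((not (3*k > -7 -> 2*acc != 1)) -> (((3/2)*acc != -1 or 3*acc >= 7) -> 4*acc >= 2))))
  WP_3: (k <= -1 -> (forall k_3. ((k_3 <= -1 -> (forall k_2. ((k_2 <= -1 -> (forall k_1. ((not (k_1 <= -1)) and ((3*k_1 > -7 -> 2*acc != 1) -> (((not (3*k_1 != 2*acc + 2)) -> (((3/2)*acc != -1 or 3*acc >= 7) -> (11/2)*acc >= -25)) and (3*k_1 != 2*acc + 2 -> (((3/2)*acc != -1 or 3*acc >= 7) -> acc + (3/2)*k_1 >= 19/2)))) and ((not (3*k_1 > -7 -> 2*acc != 1)) -> (((3/2)*acc != -1 or 3*acc >= 7) -> 4*acc >= 2))))) and ((not (k_2 <= -1)) -> (((3*k_2 > -7 -> 2*acc != 1) -> (((not (3*k_2 != 2*acc + 2)) -> (((3/2)*acc != -1 or 3*acc >= 7) -> (11/2)*acc >= -25)) and (3*k_2 != 2*acc + 2 -> (((3/2)*acc != -1 or 3*acc >= 7) -> acc + (3/2)*k_2 >= 19/2)))) and ((not (3*k_2 > -7 -> 2*acc != 1)) -> (((3/2)*acc != -1 or 3*acc >= 7) -> 4*acc >= 2))))))) and ((not (k_3 <= -1)) -> (((3*k_3 > -7 -> 2*acc != 1) -> (((not (3*k_3 != 2*acc + 2)) -> (((3/2)*acc != -1 or 3*acc >= 7) -> (11/2)*acc >= -25)) and (3*k_3 != 2*acc + 2 -> (((3/2)*acc != -1 or 3*acc >= 7) -> acc + (3/2)*k_3 >= 19/2)))) and ((not (3*k_3 > -7 -> 2*acc != 1)) -> (((3/2)*acc != -1 or 3*acc >= 7) -> 4*acc >= 2))))))) and ((not (k <= -1)) -> (((3*k > -7 -> 2*acc != 1) -> (((not (3*k != 2*acc + 2)) -> (((3/2)*acc != -1 or 3*acc >= 7) -> (11/2)*acc >= -25)) and (3*k != 2*acc + 2 -> (((3/2)*acc != -1 or 3*acc >= 7) -> acc + (3/2)*k >= 19/2)))) and ((not (3*k > -7 -> 2*acc != 1)) -> (((3/2)*acc != -1 or 3*acc >= 7) -> 4*acc >= 2))))
So before the loop: (k <= -1 -> (forall k_3. ((k_3 <= -1 -> (forall k_2. ((k_2 <= -1 -> (forall k_1. ((not (k_1 <= -1)) and ((3*k_1 > -7 -> 2*acc != 1) -> (((not (3*k_1 != 2*acc + 2)) -> (((3/2)*acc != -1 or 3*acc >= 7) -> (11/2)*acc >= -25)) and (3*k_1 != 2*acc + 2 -> (((3/2)*acc != -1 or 3*acc >= 7) -> acc + (3/2)*k_1 >= 19/2)))) and ((not (3*k_1 > -7 -> 2*acc != 1)) -> (((3/2)*acc != -1 or 3*acc >= 7) -> 4*acc >= 2))))) and ((not (k_2 <= -1)) -> (((3*k_2 > -7 -> 2*acc != 1) -> (((not (3*k_2 != 2*acc + 2)) -> (((3/2)*acc != -1 or 3*acc >= 7) -> (11/2)*acc >= -25)) and (3*k_2 != 2*acc + 2 -> (((3/2)*acc != -1 or 3*acc >= 7) -> acc + (3/2)*k_2 >= 19/2)))) and ((not (3*k_2 > -7 -> 2*acc != 1)) -> (((3/2)*acc != -1 or 3*acc >= 7) -> 4*acc >= 2))))))) and ((not (k_3 <= -1)) -> (((3*k_3 > -7 -> 2*acc != 1) -> (((not (3*k_3 != 2*acc + 2)) -> (((3/2)*acc != -1 or 3*acc >= 7) -> (11/2)*acc >= -25)) and (3*k_3 != 2*acc + 2 -> (((3/2)*acc != -1 or 3*acc >= 7) -> acc + (3/2)*k_3 >= 19/2)))) and ((not (3*k_3 > -7 -> 2*acc != 1)) -> (((3/2)*acc != -1 or 3*acc >= 7) -> 4*acc >= 2))))))) and ((not (k <= -1)) -> (((3*k > -7 -> 2*acc != 1) -> (((not (3*k != 2*acc + 2)) -> (((3/2)*acc != -1 or 3*acc >= 7) -> (11/2)*acc >= -25)) and (3*k != 2*acc + 2 -> (((3/2)*acc != -1 or 3*acc >= 7) -> acc + (3/2)*k >= 19/2)))) and ((not (3*k > -7 -> 2*acc != 1)) -> (((3/2)*acc != -1 or 3*acc >= 7) -> 4*acc >= 2))))
Answer: WP = (k <= -1 -> (forall k_3. ((k_3 <= -1 -> (forall k_2. ((k_2 <= -1 -> (forall k_1. ((not (k_1 <= -1)) and ((3*k_1 > -7 -> 2*acc != 1) -> (((not (3*k_1 != 2*acc + 2)) -> (((3/2)*acc != -1 or 3*acc >= 7) -> (11/2)*acc >= -25)) and (3*k_1 != 2*acc + 2 -> (((3/2)*acc != -1 or 3*acc >= 7) -> acc + (3/2)*k_1 >= 19/2)))) and ((not (3*k_1 > -7 -> 2*acc != 1)) -> (((3/2)*acc != -1 or 3*acc >= 7) -> 4*acc >= 2))))) and ((not (k_2 <= -1)) -> (((3*k_2 > -7 -> 2*acc != 1) -> (((not (3*k_2 != 2*acc + 2)) -> (((3/2)*acc != -1 or 3*acc >= 7) -> (11/2)*acc >= -25)) and (3*k_2 != 2*acc + 2 -> (((3/2)*acc != -1 or 3*acc >= 7) -> acc + (3/2)*k_2 >= 19/2)))) and ((not (3*k_2 > -7 -> 2*acc != 1)) -> (((3/2)*acc != -1 or 3*acc >= 7) -> 4*acc >= 2))))))) and ((not (k_3 <= -1)) -> (((3*k_3 > -7 -> 2*acc != 1) -> (((not (3*k_3 != 2*acc + 2)) -> (((3/2)*acc != -1 or 3*acc >= 7) -> (11/2)*acc >= -25)) and (3*k_3 != 2*acc + 2 -> (((3/2)*acc != -1 or 3*acc >= 7) -> acc + (3/2)*k_3 >= 19/2)))) and ((not (3*k_3 > -7 -> 2*acc != 1)) -> (((3/2)*acc != -1 or 3*acc >= 7) -> 4*acc >= 2))))))) and ((not (k <= -1)) -> (((3*k > -7 -> 2*acc != 1) -> (((not (3*k != 2*acc + 2)) -> (((3/2)*acc != -1 or 3*acc >= 7) -> (11/2)*acc >= -25)) and (3*k != 2*acc + 2 -> (((3/2)*acc != -1 or 3*acc >= 7) -> acc + (3/2)*k >= 19/2)))) and ((not (3*k > -7 -> 2*acc != 1)) -> (((3/2)*acc != -1 or 3*acc >= 7) -> 4*acc >= 2))))
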